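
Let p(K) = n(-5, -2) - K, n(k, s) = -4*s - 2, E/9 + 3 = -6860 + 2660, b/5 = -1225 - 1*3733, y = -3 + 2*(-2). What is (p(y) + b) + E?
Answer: -62604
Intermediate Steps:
y = -7 (y = -3 - 4 = -7)
b = -24790 (b = 5*(-1225 - 1*3733) = 5*(-1225 - 3733) = 5*(-4958) = -24790)
E = -37827 (E = -27 + 9*(-6860 + 2660) = -27 + 9*(-4200) = -27 - 37800 = -37827)
n(k, s) = -2 - 4*s
p(K) = 6 - K (p(K) = (-2 - 4*(-2)) - K = (-2 + 8) - K = 6 - K)
(p(y) + b) + E = ((6 - 1*(-7)) - 24790) - 37827 = ((6 + 7) - 24790) - 37827 = (13 - 24790) - 37827 = -24777 - 37827 = -62604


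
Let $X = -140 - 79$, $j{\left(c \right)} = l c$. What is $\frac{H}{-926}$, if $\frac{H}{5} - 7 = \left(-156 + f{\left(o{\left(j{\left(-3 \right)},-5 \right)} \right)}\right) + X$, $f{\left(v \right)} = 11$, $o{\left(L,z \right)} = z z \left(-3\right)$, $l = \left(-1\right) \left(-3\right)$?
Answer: $\frac{1785}{926} \approx 1.9276$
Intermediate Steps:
$l = 3$
$j{\left(c \right)} = 3 c$
$o{\left(L,z \right)} = - 3 z^{2}$ ($o{\left(L,z \right)} = z^{2} \left(-3\right) = - 3 z^{2}$)
$X = -219$
$H = -1785$ ($H = 35 + 5 \left(\left(-156 + 11\right) - 219\right) = 35 + 5 \left(-145 - 219\right) = 35 + 5 \left(-364\right) = 35 - 1820 = -1785$)
$\frac{H}{-926} = - \frac{1785}{-926} = \left(-1785\right) \left(- \frac{1}{926}\right) = \frac{1785}{926}$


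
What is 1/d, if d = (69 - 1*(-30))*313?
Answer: 1/30987 ≈ 3.2272e-5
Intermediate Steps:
d = 30987 (d = (69 + 30)*313 = 99*313 = 30987)
1/d = 1/30987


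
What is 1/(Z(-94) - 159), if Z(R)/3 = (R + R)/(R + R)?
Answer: -1/156 ≈ -0.0064103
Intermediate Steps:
Z(R) = 3 (Z(R) = 3*((R + R)/(R + R)) = 3*((2*R)/((2*R))) = 3*((2*R)*(1/(2*R))) = 3*1 = 3)
1/(Z(-94) - 159) = 1/(3 - 159) = 1/(-156) = -1/156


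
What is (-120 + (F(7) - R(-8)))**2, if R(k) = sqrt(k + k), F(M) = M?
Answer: 12753 + 904*I ≈ 12753.0 + 904.0*I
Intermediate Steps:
R(k) = sqrt(2)*sqrt(k) (R(k) = sqrt(2*k) = sqrt(2)*sqrt(k))
(-120 + (F(7) - R(-8)))**2 = (-120 + (7 - sqrt(2)*sqrt(-8)))**2 = (-120 + (7 - sqrt(2)*2*I*sqrt(2)))**2 = (-120 + (7 - 4*I))**2 = (-113 - 4*I)**2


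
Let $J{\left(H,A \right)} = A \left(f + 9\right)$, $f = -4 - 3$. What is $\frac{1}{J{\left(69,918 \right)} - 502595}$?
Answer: $- \frac{1}{500759} \approx -1.997 \cdot 10^{-6}$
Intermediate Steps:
$f = -7$ ($f = -4 - 3 = -7$)
$J{\left(H,A \right)} = 2 A$ ($J{\left(H,A \right)} = A \left(-7 + 9\right) = A 2 = 2 A$)
$\frac{1}{J{\left(69,918 \right)} - 502595} = \frac{1}{2 \cdot 918 - 502595} = \frac{1}{1836 - 502595} = \frac{1}{-500759} = - \frac{1}{500759}$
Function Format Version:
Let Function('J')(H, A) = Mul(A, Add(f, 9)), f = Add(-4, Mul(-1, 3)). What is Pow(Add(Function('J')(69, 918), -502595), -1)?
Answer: Rational(-1, 500759) ≈ -1.9970e-6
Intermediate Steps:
f = -7 (f = Add(-4, -3) = -7)
Function('J')(H, A) = Mul(2, A) (Function('J')(H, A) = Mul(A, Add(-7, 9)) = Mul(A, 2) = Mul(2, A))
Pow(Add(Function('J')(69, 918), -502595), -1) = Pow(Add(Mul(2, 918), -502595), -1) = Pow(Add(1836, -502595), -1) = Pow(-500759, -1) = Rational(-1, 500759)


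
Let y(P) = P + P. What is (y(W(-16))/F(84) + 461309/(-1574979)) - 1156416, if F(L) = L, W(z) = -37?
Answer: -1214221842703/1049986 ≈ -1.1564e+6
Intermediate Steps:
y(P) = 2*P
(y(W(-16))/F(84) + 461309/(-1574979)) - 1156416 = ((2*(-37))/84 + 461309/(-1574979)) - 1156416 = (-74*1/84 + 461309*(-1/1574979)) - 1156416 = (-37/42 - 461309/1574979) - 1156416 = -1232527/1049986 - 1156416 = -1214221842703/1049986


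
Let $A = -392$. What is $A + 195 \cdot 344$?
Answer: $66688$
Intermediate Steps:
$A + 195 \cdot 344 = -392 + 195 \cdot 344 = -392 + 67080 = 66688$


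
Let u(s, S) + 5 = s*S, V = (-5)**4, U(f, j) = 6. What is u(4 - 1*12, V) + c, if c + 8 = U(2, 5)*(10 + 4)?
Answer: -4929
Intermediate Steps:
V = 625
u(s, S) = -5 + S*s (u(s, S) = -5 + s*S = -5 + S*s)
c = 76 (c = -8 + 6*(10 + 4) = -8 + 6*14 = -8 + 84 = 76)
u(4 - 1*12, V) + c = (-5 + 625*(4 - 1*12)) + 76 = (-5 + 625*(4 - 12)) + 76 = (-5 + 625*(-8)) + 76 = (-5 - 5000) + 76 = -5005 + 76 = -4929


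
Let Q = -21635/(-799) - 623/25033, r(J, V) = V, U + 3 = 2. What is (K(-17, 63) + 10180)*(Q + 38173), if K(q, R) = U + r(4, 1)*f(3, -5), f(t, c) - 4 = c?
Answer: 7776534219403082/20001367 ≈ 3.8880e+8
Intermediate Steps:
U = -1 (U = -3 + 2 = -1)
f(t, c) = 4 + c
Q = 541091178/20001367 (Q = -21635*(-1/799) - 623*1/25033 = 21635/799 - 623/25033 = 541091178/20001367 ≈ 27.053)
K(q, R) = -2 (K(q, R) = -1 + 1*(4 - 5) = -1 + 1*(-1) = -1 - 1 = -2)
(K(-17, 63) + 10180)*(Q + 38173) = (-2 + 10180)*(541091178/20001367 + 38173) = 10178*(764053273669/20001367) = 7776534219403082/20001367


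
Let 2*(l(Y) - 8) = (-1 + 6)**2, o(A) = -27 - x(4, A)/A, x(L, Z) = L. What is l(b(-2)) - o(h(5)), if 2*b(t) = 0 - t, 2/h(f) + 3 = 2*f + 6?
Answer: 147/2 ≈ 73.500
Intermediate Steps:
h(f) = 2/(3 + 2*f) (h(f) = 2/(-3 + (2*f + 6)) = 2/(-3 + (6 + 2*f)) = 2/(3 + 2*f))
o(A) = -27 - 4/A
b(t) = -t/2 (b(t) = (0 - t)/2 = (-t)/2 = -t/2)
l(Y) = 41/2 (l(Y) = 8 + (-1 + 6)**2/2 = 8 + (1/2)*5**2 = 8 + (1/2)*25 = 8 + 25/2 = 41/2)
l(b(-2)) - o(h(5)) = 41/2 - (-27 - 4/(2/(3 + 2*5))) = 41/2 - (-27 - 4/(2/(3 + 10))) = 41/2 - (-27 - 4/(2/13)) = 41/2 - (-27 - 4/(2*(1/13))) = 41/2 - (-27 - 4/2/13) = 41/2 - (-27 - 4*13/2) = 41/2 - (-27 - 26) = 41/2 - 1*(-53) = 41/2 + 53 = 147/2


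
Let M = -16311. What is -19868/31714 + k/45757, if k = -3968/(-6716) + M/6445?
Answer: -4919089298157643/7851491896085095 ≈ -0.62652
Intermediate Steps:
k = -20992729/10821155 (k = -3968/(-6716) - 16311/6445 = -3968*(-1/6716) - 16311*1/6445 = 992/1679 - 16311/6445 = -20992729/10821155 ≈ -1.9400)
-19868/31714 + k/45757 = -19868/31714 - 20992729/10821155/45757 = -19868*1/31714 - 20992729/10821155*1/45757 = -9934/15857 - 20992729/495143589335 = -4919089298157643/7851491896085095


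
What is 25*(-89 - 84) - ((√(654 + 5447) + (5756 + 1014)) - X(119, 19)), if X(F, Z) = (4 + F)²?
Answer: 4034 - √6101 ≈ 3955.9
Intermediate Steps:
25*(-89 - 84) - ((√(654 + 5447) + (5756 + 1014)) - X(119, 19)) = 25*(-89 - 84) - ((√(654 + 5447) + (5756 + 1014)) - (4 + 119)²) = 25*(-173) - ((√6101 + 6770) - 1*123²) = -4325 - ((6770 + √6101) - 1*15129) = -4325 - ((6770 + √6101) - 15129) = -4325 - (-8359 + √6101) = -4325 + (8359 - √6101) = 4034 - √6101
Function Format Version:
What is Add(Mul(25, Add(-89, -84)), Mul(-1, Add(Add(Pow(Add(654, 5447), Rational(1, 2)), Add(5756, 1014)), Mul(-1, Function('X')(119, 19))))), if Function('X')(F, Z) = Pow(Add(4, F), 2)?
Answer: Add(4034, Mul(-1, Pow(6101, Rational(1, 2)))) ≈ 3955.9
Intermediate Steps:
Add(Mul(25, Add(-89, -84)), Mul(-1, Add(Add(Pow(Add(654, 5447), Rational(1, 2)), Add(5756, 1014)), Mul(-1, Function('X')(119, 19))))) = Add(Mul(25, Add(-89, -84)), Mul(-1, Add(Add(Pow(Add(654, 5447), Rational(1, 2)), Add(5756, 1014)), Mul(-1, Pow(Add(4, 119), 2))))) = Add(Mul(25, -173), Mul(-1, Add(Add(Pow(6101, Rational(1, 2)), 6770), Mul(-1, Pow(123, 2))))) = Add(-4325, Mul(-1, Add(Add(6770, Pow(6101, Rational(1, 2))), Mul(-1, 15129)))) = Add(-4325, Mul(-1, Add(Add(6770, Pow(6101, Rational(1, 2))), -15129))) = Add(-4325, Mul(-1, Add(-8359, Pow(6101, Rational(1, 2))))) = Add(-4325, Add(8359, Mul(-1, Pow(6101, Rational(1, 2))))) = Add(4034, Mul(-1, Pow(6101, Rational(1, 2))))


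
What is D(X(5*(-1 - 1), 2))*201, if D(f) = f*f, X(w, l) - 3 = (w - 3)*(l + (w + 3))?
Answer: 929424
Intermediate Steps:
X(w, l) = 3 + (-3 + w)*(3 + l + w) (X(w, l) = 3 + (w - 3)*(l + (w + 3)) = 3 + (-3 + w)*(l + (3 + w)) = 3 + (-3 + w)*(3 + l + w))
D(f) = f**2
D(X(5*(-1 - 1), 2))*201 = (-6 + (5*(-1 - 1))**2 - 3*2 + 2*(5*(-1 - 1)))**2*201 = (-6 + (5*(-2))**2 - 6 + 2*(5*(-2)))**2*201 = (-6 + (-10)**2 - 6 + 2*(-10))**2*201 = (-6 + 100 - 6 - 20)**2*201 = 68**2*201 = 4624*201 = 929424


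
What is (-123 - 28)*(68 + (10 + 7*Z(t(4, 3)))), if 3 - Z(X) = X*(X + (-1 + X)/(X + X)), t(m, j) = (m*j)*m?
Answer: 4890437/2 ≈ 2.4452e+6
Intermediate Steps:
t(m, j) = j*m² (t(m, j) = (j*m)*m = j*m²)
Z(X) = 3 - X*(X + (-1 + X)/(2*X)) (Z(X) = 3 - X*(X + (-1 + X)/(X + X)) = 3 - X*(X + (-1 + X)/((2*X))) = 3 - X*(X + (-1 + X)*(1/(2*X))) = 3 - X*(X + (-1 + X)/(2*X)))
(-123 - 28)*(68 + (10 + 7*Z(t(4, 3)))) = (-123 - 28)*(68 + (10 + 7*(7/2 - (3*4²)² - 3*4²/2))) = -151*(68 + (10 + 7*(7/2 - (3*16)² - 3*16/2))) = -151*(68 + (10 + 7*(7/2 - 1*48² - ½*48))) = -151*(68 + (10 + 7*(7/2 - 1*2304 - 24))) = -151*(68 + (10 + 7*(7/2 - 2304 - 24))) = -151*(68 + (10 + 7*(-4649/2))) = -151*(68 + (10 - 32543/2)) = -151*(68 - 32523/2) = -151*(-32387/2) = 4890437/2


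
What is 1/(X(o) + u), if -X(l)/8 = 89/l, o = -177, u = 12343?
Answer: 177/2185423 ≈ 8.0991e-5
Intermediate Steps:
X(l) = -712/l
1/(X(o) + u) = 1/(-712/(-177) + 12343) = 1/(-712*(-1/177) + 12343) = 1/(712/177 + 12343) = 1/(2185423/177) = 177/2185423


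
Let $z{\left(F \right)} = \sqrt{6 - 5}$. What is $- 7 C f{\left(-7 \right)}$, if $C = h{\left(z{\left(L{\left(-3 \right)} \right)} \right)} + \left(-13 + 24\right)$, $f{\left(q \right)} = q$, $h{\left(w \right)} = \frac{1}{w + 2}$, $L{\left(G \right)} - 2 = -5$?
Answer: $\frac{1666}{3} \approx 555.33$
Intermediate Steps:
$L{\left(G \right)} = -3$ ($L{\left(G \right)} = 2 - 5 = -3$)
$z{\left(F \right)} = 1$ ($z{\left(F \right)} = \sqrt{1} = 1$)
$h{\left(w \right)} = \frac{1}{2 + w}$
$C = \frac{34}{3}$ ($C = \frac{1}{2 + 1} + \left(-13 + 24\right) = \frac{1}{3} + 11 = \frac{34}{3} \approx 11.333$)
$- 7 C f{\left(-7 \right)} = \left(-7\right) \frac{34}{3} \left(-7\right) = \left(- \frac{238}{3}\right) \left(-7\right) = \frac{1666}{3}$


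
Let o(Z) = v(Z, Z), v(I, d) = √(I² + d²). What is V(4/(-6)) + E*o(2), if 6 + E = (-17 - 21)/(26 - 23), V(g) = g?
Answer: -⅔ - 112*√2/3 ≈ -53.464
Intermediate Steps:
o(Z) = √2*√(Z²) (o(Z) = √(Z² + Z²) = √(2*Z²) = √2*√(Z²))
E = -56/3 (E = -6 + (-17 - 21)/(26 - 23) = -6 - 38/3 = -56/3 ≈ -18.667)
V(4/(-6)) + E*o(2) = 4/(-6) - 56*√2*√(2²)/3 = 4*(-⅙) - 56*√2*√4/3 = -⅔ - 56*√2*2/3 = -⅔ - 112*√2/3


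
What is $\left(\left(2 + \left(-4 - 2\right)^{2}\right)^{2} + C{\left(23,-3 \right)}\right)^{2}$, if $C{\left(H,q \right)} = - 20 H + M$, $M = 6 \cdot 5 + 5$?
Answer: $1038361$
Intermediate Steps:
$M = 35$ ($M = 30 + 5 = 35$)
$C{\left(H,q \right)} = 35 - 20 H$ ($C{\left(H,q \right)} = - 20 H + 35 = 35 - 20 H$)
$\left(\left(2 + \left(-4 - 2\right)^{2}\right)^{2} + C{\left(23,-3 \right)}\right)^{2} = \left(\left(2 + \left(-4 - 2\right)^{2}\right)^{2} + \left(35 - 460\right)\right)^{2} = \left(\left(2 + \left(-6\right)^{2}\right)^{2} + \left(35 - 460\right)\right)^{2} = \left(\left(2 + 36\right)^{2} - 425\right)^{2} = \left(38^{2} - 425\right)^{2} = \left(1444 - 425\right)^{2} = 1019^{2} = 1038361$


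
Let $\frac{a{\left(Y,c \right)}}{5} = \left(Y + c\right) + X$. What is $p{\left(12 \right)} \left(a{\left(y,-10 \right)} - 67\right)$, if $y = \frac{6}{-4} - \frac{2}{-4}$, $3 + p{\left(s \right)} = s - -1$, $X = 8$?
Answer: $-820$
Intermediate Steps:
$p{\left(s \right)} = -2 + s$ ($p{\left(s \right)} = -3 + \left(s - -1\right) = -3 + \left(s + 1\right) = -3 + \left(1 + s\right) = -2 + s$)
$y = -1$ ($y = 6 \left(- \frac{1}{4}\right) - - \frac{1}{2} = - \frac{3}{2} + \frac{1}{2} = -1$)
$a{\left(Y,c \right)} = 40 + 5 Y + 5 c$ ($a{\left(Y,c \right)} = 5 \left(\left(Y + c\right) + 8\right) = 5 \left(8 + Y + c\right) = 40 + 5 Y + 5 c$)
$p{\left(12 \right)} \left(a{\left(y,-10 \right)} - 67\right) = \left(-2 + 12\right) \left(\left(40 + 5 \left(-1\right) + 5 \left(-10\right)\right) - 67\right) = 10 \left(\left(40 - 5 - 50\right) - 67\right) = 10 \left(-15 - 67\right) = 10 \left(-82\right) = -820$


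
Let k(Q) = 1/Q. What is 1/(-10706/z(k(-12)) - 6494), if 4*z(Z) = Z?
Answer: 1/507394 ≈ 1.9709e-6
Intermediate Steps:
z(Z) = Z/4
1/(-10706/z(k(-12)) - 6494) = 1/(-10706/((1/4)/(-12)) - 6494) = 1/(-10706/((1/4)*(-1/12)) - 6494) = 1/(-10706/(-1/48) - 6494) = 1/(-10706*(-48) - 6494) = 1/(513888 - 6494) = 1/507394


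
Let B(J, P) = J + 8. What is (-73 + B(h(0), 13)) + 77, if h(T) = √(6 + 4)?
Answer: 12 + √10 ≈ 15.162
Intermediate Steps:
h(T) = √10
B(J, P) = 8 + J
(-73 + B(h(0), 13)) + 77 = (-73 + (8 + √10)) + 77 = (-65 + √10) + 77 = 12 + √10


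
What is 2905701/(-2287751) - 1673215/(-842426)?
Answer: 1380061218839/1927260923926 ≈ 0.71607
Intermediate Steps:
2905701/(-2287751) - 1673215/(-842426) = 2905701*(-1/2287751) - 1673215*(-1/842426) = -2905701/2287751 + 1673215/842426 = 1380061218839/1927260923926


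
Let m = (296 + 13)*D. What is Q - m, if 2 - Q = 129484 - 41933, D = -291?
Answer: 2370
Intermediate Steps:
Q = -87549 (Q = 2 - (129484 - 41933) = 2 - 1*87551 = 2 - 87551 = -87549)
m = -89919 (m = (296 + 13)*(-291) = 309*(-291) = -89919)
Q - m = -87549 - 1*(-89919) = -87549 + 89919 = 2370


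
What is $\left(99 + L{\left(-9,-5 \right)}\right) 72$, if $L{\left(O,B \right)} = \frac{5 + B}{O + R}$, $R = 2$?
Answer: $7128$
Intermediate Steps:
$L{\left(O,B \right)} = \frac{5 + B}{2 + O}$ ($L{\left(O,B \right)} = \frac{5 + B}{O + 2} = \frac{5 + B}{2 + O}$)
$\left(99 + L{\left(-9,-5 \right)}\right) 72 = \left(99 + \frac{5 - 5}{2 - 9}\right) 72 = \left(99 + \frac{1}{-7} \cdot 0\right) 72 = \left(99 - 0\right) 72 = \left(99 + 0\right) 72 = 99 \cdot 72 = 7128$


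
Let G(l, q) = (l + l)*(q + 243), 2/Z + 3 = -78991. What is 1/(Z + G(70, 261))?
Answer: 39497/2786908319 ≈ 1.4172e-5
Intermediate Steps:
Z = -1/39497 (Z = 2/(-3 - 78991) = 2/(-78994) = 2*(-1/78994) = -1/39497 ≈ -2.5318e-5)
G(l, q) = 2*l*(243 + q) (G(l, q) = (2*l)*(243 + q) = 2*l*(243 + q))
1/(Z + G(70, 261)) = 1/(-1/39497 + 2*70*(243 + 261)) = 1/(-1/39497 + 2*70*504) = 1/(-1/39497 + 70560) = 1/(2786908319/39497) = 39497/2786908319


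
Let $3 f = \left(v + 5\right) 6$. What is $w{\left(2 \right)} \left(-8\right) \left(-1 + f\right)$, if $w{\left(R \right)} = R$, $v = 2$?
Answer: $-208$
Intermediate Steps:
$f = 14$ ($f = \frac{\left(2 + 5\right) 6}{3} = \frac{7 \cdot 6}{3} = \frac{1}{3} \cdot 42 = 14$)
$w{\left(2 \right)} \left(-8\right) \left(-1 + f\right) = 2 \left(-8\right) \left(-1 + 14\right) = \left(-16\right) 13 = -208$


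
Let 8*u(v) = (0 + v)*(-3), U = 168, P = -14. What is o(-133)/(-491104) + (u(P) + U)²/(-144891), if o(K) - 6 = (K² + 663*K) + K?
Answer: -500999451/7906283296 ≈ -0.063367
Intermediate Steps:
o(K) = 6 + K² + 664*K (o(K) = 6 + ((K² + 663*K) + K) = 6 + (K² + 664*K) = 6 + K² + 664*K)
u(v) = -3*v/8 (u(v) = ((0 + v)*(-3))/8 = (v*(-3))/8 = (-3*v)/8 = -3*v/8)
o(-133)/(-491104) + (u(P) + U)²/(-144891) = (6 + (-133)² + 664*(-133))/(-491104) + (-3/8*(-14) + 168)²/(-144891) = (6 + 17689 - 88312)*(-1/491104) + (21/4 + 168)²*(-1/144891) = -70617*(-1/491104) + (693/4)²*(-1/144891) = 70617/491104 + (480249/16)*(-1/144891) = 70617/491104 - 53361/257584 = -500999451/7906283296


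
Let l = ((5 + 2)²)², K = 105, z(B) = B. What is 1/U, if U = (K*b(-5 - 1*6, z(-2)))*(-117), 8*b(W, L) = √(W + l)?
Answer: -4*√2390/14680575 ≈ -1.3320e-5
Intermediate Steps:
l = 2401 (l = (7²)² = 49² = 2401)
b(W, L) = √(2401 + W)/8 (b(W, L) = √(W + 2401)/8 = √(2401 + W)/8)
U = -12285*√2390/8 (U = (105*(√(2401 + (-5 - 1*6))/8))*(-117) = (105*(√(2401 + (-5 - 6))/8))*(-117) = (105*(√(2401 - 11)/8))*(-117) = (105*(√2390/8))*(-117) = (105*√2390/8)*(-117) = -12285*√2390/8 ≈ -75073.)
1/U = 1/(-12285*√2390/8) = -4*√2390/14680575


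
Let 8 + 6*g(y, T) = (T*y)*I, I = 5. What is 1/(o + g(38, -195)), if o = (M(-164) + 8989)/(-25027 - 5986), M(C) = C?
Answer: -93039/574666352 ≈ -0.00016190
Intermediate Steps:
g(y, T) = -4/3 + 5*T*y/6 (g(y, T) = -4/3 + ((T*y)*5)/6 = -4/3 + (5*T*y)/6 = -4/3 + 5*T*y/6)
o = -8825/31013 (o = (-164 + 8989)/(-25027 - 5986) = 8825/(-31013) = 8825*(-1/31013) = -8825/31013 ≈ -0.28456)
1/(o + g(38, -195)) = 1/(-8825/31013 + (-4/3 + (⅚)*(-195)*38)) = 1/(-8825/31013 + (-4/3 - 6175)) = 1/(-8825/31013 - 18529/3) = 1/(-574666352/93039) = -93039/574666352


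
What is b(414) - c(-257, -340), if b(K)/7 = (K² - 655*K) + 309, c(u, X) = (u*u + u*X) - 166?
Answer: -849518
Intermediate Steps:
c(u, X) = -166 + u² + X*u (c(u, X) = (u² + X*u) - 166 = -166 + u² + X*u)
b(K) = 2163 - 4585*K + 7*K² (b(K) = 7*((K² - 655*K) + 309) = 7*(309 + K² - 655*K) = 2163 - 4585*K + 7*K²)
b(414) - c(-257, -340) = (2163 - 4585*414 + 7*414²) - (-166 + (-257)² - 340*(-257)) = (2163 - 1898190 + 7*171396) - (-166 + 66049 + 87380) = (2163 - 1898190 + 1199772) - 1*153263 = -696255 - 153263 = -849518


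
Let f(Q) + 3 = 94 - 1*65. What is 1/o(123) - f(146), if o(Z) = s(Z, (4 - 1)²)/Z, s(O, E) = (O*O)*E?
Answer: -28781/1107 ≈ -25.999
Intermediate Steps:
f(Q) = 26 (f(Q) = -3 + (94 - 1*65) = -3 + (94 - 65) = -3 + 29 = 26)
s(O, E) = E*O² (s(O, E) = O²*E = E*O²)
o(Z) = 9*Z (o(Z) = ((4 - 1)²*Z²)/Z = (3²*Z²)/Z = (9*Z²)/Z = 9*Z)
1/o(123) - f(146) = 1/(9*123) - 1*26 = 1/1107 - 26 = -28781/1107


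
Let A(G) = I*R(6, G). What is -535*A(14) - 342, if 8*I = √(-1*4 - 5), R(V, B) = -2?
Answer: -342 + 1605*I/4 ≈ -342.0 + 401.25*I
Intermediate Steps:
I = 3*I/8 (I = √(-1*4 - 5)/8 = √(-4 - 5)/8 = √(-9)/8 = (3*I)/8 = 3*I/8 ≈ 0.375*I)
A(G) = -3*I/4 (A(G) = (3*I/8)*(-2) = -3*I/4)
-535*A(14) - 342 = -(-1605)*I/4 - 342 = 1605*I/4 - 342 = -342 + 1605*I/4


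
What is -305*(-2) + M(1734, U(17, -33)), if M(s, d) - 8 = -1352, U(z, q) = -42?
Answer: -734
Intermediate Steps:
M(s, d) = -1344 (M(s, d) = 8 - 1352 = -1344)
-305*(-2) + M(1734, U(17, -33)) = -305*(-2) - 1344 = 610 - 1344 = -734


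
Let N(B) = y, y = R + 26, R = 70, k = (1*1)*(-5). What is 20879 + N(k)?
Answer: 20975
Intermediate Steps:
k = -5 (k = 1*(-5) = -5)
y = 96 (y = 70 + 26 = 96)
N(B) = 96
20879 + N(k) = 20879 + 96 = 20975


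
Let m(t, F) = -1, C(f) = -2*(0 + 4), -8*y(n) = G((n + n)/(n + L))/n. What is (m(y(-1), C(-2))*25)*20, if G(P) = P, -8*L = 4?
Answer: -500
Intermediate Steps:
L = -½ (L = -⅛*4 = -½ ≈ -0.50000)
y(n) = -1/(4*(-½ + n)) (y(n) = -(n + n)/(n - ½)/(8*n) = -(2*n)/(-½ + n)/(8*n) = -2*n/(-½ + n)/(8*n) = -1/(4*(-½ + n)))
C(f) = -8 (C(f) = -2*4 = -8)
(m(y(-1), C(-2))*25)*20 = -1*25*20 = -25*20 = -500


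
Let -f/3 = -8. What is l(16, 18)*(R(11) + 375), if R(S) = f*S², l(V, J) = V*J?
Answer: 944352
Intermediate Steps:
f = 24 (f = -3*(-8) = 24)
l(V, J) = J*V
R(S) = 24*S²
l(16, 18)*(R(11) + 375) = (18*16)*(24*11² + 375) = 288*(24*121 + 375) = 288*(2904 + 375) = 288*3279 = 944352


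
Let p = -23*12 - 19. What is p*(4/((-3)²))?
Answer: -1180/9 ≈ -131.11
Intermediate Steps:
p = -295 (p = -276 - 19 = -295)
p*(4/((-3)²)) = -1180/((-3)²) = -1180/9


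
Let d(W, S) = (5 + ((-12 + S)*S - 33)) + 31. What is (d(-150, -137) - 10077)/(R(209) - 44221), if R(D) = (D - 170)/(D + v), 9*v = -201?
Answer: -5789840/24763643 ≈ -0.23380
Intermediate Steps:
v = -67/3 (v = (1/9)*(-201) = -67/3 ≈ -22.333)
R(D) = (-170 + D)/(-67/3 + D) (R(D) = (D - 170)/(D - 67/3) = (-170 + D)/(-67/3 + D))
d(W, S) = 3 + S*(-12 + S) (d(W, S) = (5 + (S*(-12 + S) - 33)) + 31 = (5 + (-33 + S*(-12 + S))) + 31 = (-28 + S*(-12 + S)) + 31 = 3 + S*(-12 + S))
(d(-150, -137) - 10077)/(R(209) - 44221) = ((3 + (-137)**2 - 12*(-137)) - 10077)/(3*(-170 + 209)/(-67 + 3*209) - 44221) = ((3 + 18769 + 1644) - 10077)/(3*39/(-67 + 627) - 44221) = (20416 - 10077)/(3*39/560 - 44221) = 10339/(3*(1/560)*39 - 44221) = 10339/(117/560 - 44221) = 10339/(-24763643/560) = 10339*(-560/24763643) = -5789840/24763643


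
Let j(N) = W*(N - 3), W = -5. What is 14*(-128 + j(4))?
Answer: -1862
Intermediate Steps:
j(N) = 15 - 5*N (j(N) = -5*(N - 3) = -5*(-3 + N) = 15 - 5*N)
14*(-128 + j(4)) = 14*(-128 + (15 - 5*4)) = 14*(-128 + (15 - 20)) = 14*(-128 - 5) = 14*(-133) = -1862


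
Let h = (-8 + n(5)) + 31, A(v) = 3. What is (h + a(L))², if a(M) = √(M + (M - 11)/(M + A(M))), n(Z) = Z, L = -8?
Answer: (140 + I*√105)²/25 ≈ 779.8 + 114.77*I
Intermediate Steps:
h = 28 (h = (-8 + 5) + 31 = -3 + 31 = 28)
a(M) = √(M + (-11 + M)/(3 + M)) (a(M) = √(M + (M - 11)/(M + 3)) = √(M + (-11 + M)/(3 + M)))
(h + a(L))² = (28 + √((-11 - 8 - 8*(3 - 8))/(3 - 8)))² = (28 + √((-11 - 8 - 8*(-5))/(-5)))² = (28 + √(-(-11 - 8 + 40)/5))² = (28 + √(-⅕*21))² = (28 + √(-21/5))² = (28 + I*√105/5)²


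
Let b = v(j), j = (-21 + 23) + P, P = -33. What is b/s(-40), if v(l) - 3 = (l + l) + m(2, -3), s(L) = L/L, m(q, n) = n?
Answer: -62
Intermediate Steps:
s(L) = 1
j = -31 (j = (-21 + 23) - 33 = 2 - 33 = -31)
v(l) = 2*l (v(l) = 3 + ((l + l) - 3) = 3 + (2*l - 3) = 3 + (-3 + 2*l) = 2*l)
b = -62 (b = 2*(-31) = -62)
b/s(-40) = -62/1 = -62*1 = -62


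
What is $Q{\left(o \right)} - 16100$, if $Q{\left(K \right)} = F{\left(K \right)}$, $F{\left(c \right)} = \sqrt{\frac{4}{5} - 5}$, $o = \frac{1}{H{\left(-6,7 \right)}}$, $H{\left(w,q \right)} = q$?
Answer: $-16100 + \frac{i \sqrt{105}}{5} \approx -16100.0 + 2.0494 i$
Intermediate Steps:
$o = \frac{1}{7} \approx 0.14286$
$F{\left(c \right)} = \frac{i \sqrt{105}}{5}$ ($F{\left(c \right)} = \sqrt{4 \cdot \frac{1}{5} - 5} = \sqrt{\frac{4}{5} - 5} = \sqrt{- \frac{21}{5}} = \frac{i \sqrt{105}}{5}$)
$Q{\left(K \right)} = \frac{i \sqrt{105}}{5}$
$Q{\left(o \right)} - 16100 = \frac{i \sqrt{105}}{5} - 16100 = -16100 + \frac{i \sqrt{105}}{5}$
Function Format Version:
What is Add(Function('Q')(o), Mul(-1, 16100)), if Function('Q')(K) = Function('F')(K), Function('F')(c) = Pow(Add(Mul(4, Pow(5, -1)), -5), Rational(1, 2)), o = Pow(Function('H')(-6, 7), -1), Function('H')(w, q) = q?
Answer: Add(-16100, Mul(Rational(1, 5), I, Pow(105, Rational(1, 2)))) ≈ Add(-16100., Mul(2.0494, I))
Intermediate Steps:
o = Rational(1, 7) (o = Pow(7, -1) = Rational(1, 7) ≈ 0.14286)
Function('F')(c) = Mul(Rational(1, 5), I, Pow(105, Rational(1, 2))) (Function('F')(c) = Pow(Add(Mul(4, Rational(1, 5)), -5), Rational(1, 2)) = Pow(Add(Rational(4, 5), -5), Rational(1, 2)) = Pow(Rational(-21, 5), Rational(1, 2)) = Mul(Rational(1, 5), I, Pow(105, Rational(1, 2))))
Function('Q')(K) = Mul(Rational(1, 5), I, Pow(105, Rational(1, 2)))
Add(Function('Q')(o), Mul(-1, 16100)) = Add(Mul(Rational(1, 5), I, Pow(105, Rational(1, 2))), Mul(-1, 16100)) = Add(Mul(Rational(1, 5), I, Pow(105, Rational(1, 2))), -16100) = Add(-16100, Mul(Rational(1, 5), I, Pow(105, Rational(1, 2))))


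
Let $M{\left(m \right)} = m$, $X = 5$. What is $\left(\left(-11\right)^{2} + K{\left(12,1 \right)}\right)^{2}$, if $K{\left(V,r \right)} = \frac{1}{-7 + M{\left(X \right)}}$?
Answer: $\frac{58081}{4} \approx 14520.0$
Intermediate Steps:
$K{\left(V,r \right)} = - \frac{1}{2}$ ($K{\left(V,r \right)} = \frac{1}{-7 + 5} = \frac{1}{-2} = - \frac{1}{2}$)
$\left(\left(-11\right)^{2} + K{\left(12,1 \right)}\right)^{2} = \left(\left(-11\right)^{2} - \frac{1}{2}\right)^{2} = \left(121 - \frac{1}{2}\right)^{2} = \left(\frac{241}{2}\right)^{2} = \frac{58081}{4}$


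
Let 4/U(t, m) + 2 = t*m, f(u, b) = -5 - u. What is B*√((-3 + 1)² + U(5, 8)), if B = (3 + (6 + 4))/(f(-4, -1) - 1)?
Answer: -13*√1482/38 ≈ -13.170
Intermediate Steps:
U(t, m) = 4/(-2 + m*t) (U(t, m) = 4/(-2 + t*m) = 4/(-2 + m*t))
B = -13/2 (B = (3 + (6 + 4))/((-5 - 1*(-4)) - 1) = (3 + 10)/((-5 + 4) - 1) = 13/(-1 - 1) = 13/(-2) = 13*(-½) = -13/2 ≈ -6.5000)
B*√((-3 + 1)² + U(5, 8)) = -13*√((-3 + 1)² + 4/(-2 + 8*5))/2 = -13*√((-2)² + 4/(-2 + 40))/2 = -13*√(4 + 4/38)/2 = -13*√(4 + 4*(1/38))/2 = -13*√(4 + 2/19)/2 = -13*√1482/38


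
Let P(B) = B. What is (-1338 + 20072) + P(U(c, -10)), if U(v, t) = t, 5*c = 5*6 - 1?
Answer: 18724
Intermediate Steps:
c = 29/5 (c = (5*6 - 1)/5 = (30 - 1)/5 = (⅕)*29 = 29/5 ≈ 5.8000)
(-1338 + 20072) + P(U(c, -10)) = (-1338 + 20072) - 10 = 18734 - 10 = 18724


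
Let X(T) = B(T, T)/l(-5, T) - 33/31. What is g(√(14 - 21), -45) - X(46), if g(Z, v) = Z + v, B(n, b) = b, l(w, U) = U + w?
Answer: -57268/1271 + I*√7 ≈ -45.057 + 2.6458*I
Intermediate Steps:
X(T) = -33/31 + T/(-5 + T) (X(T) = T/(T - 5) - 33/31 = T/(-5 + T) - 33*1/31 = T/(-5 + T) - 33/31 = -33/31 + T/(-5 + T))
g(√(14 - 21), -45) - X(46) = (√(14 - 21) - 45) - (165 - 2*46)/(31*(-5 + 46)) = (√(-7) - 45) - (165 - 92)/(31*41) = (I*√7 - 45) - 73/(31*41) = (-45 + I*√7) - 1*73/1271 = (-45 + I*√7) - 73/1271 = -57268/1271 + I*√7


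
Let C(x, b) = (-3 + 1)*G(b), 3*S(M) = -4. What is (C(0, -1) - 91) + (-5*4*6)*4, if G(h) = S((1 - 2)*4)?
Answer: -1705/3 ≈ -568.33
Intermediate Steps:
S(M) = -4/3 (S(M) = (⅓)*(-4) = -4/3)
G(h) = -4/3
C(x, b) = 8/3 (C(x, b) = (-3 + 1)*(-4/3) = -2*(-4/3) = 8/3)
(C(0, -1) - 91) + (-5*4*6)*4 = (8/3 - 91) + (-5*4*6)*4 = -265/3 - 20*6*4 = -265/3 - 120*4 = -265/3 - 480 = -1705/3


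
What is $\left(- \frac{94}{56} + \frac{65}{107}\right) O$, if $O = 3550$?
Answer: $- \frac{5695975}{1498} \approx -3802.4$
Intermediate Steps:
$\left(- \frac{94}{56} + \frac{65}{107}\right) O = \left(- \frac{94}{56} + \frac{65}{107}\right) 3550 = \left(\left(-94\right) \frac{1}{56} + 65 \cdot \frac{1}{107}\right) 3550 = \left(- \frac{47}{28} + \frac{65}{107}\right) 3550 = \left(- \frac{3209}{2996}\right) 3550 = - \frac{5695975}{1498}$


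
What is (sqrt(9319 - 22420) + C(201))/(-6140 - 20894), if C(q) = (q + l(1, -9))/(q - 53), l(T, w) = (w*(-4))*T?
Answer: -237/4001032 - I*sqrt(13101)/27034 ≈ -5.9235e-5 - 0.0042339*I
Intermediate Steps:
l(T, w) = -4*T*w (l(T, w) = (-4*w)*T = -4*T*w)
C(q) = (36 + q)/(-53 + q) (C(q) = (q - 4*1*(-9))/(q - 53) = (q + 36)/(-53 + q) = (36 + q)/(-53 + q))
(sqrt(9319 - 22420) + C(201))/(-6140 - 20894) = (sqrt(9319 - 22420) + (36 + 201)/(-53 + 201))/(-6140 - 20894) = (sqrt(-13101) + 237/148)/(-27034) = (I*sqrt(13101) + (1/148)*237)*(-1/27034) = (I*sqrt(13101) + 237/148)*(-1/27034) = (237/148 + I*sqrt(13101))*(-1/27034) = -237/4001032 - I*sqrt(13101)/27034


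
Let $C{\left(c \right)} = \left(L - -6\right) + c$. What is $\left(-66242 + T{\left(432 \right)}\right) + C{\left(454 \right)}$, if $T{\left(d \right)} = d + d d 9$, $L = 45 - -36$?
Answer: $1614347$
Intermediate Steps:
$L = 81$ ($L = 45 + 36 = 81$)
$C{\left(c \right)} = 87 + c$ ($C{\left(c \right)} = \left(81 - -6\right) + c = \left(81 + \left(-6 + 12\right)\right) + c = \left(81 + 6\right) + c = 87 + c$)
$T{\left(d \right)} = d + 9 d^{2}$ ($T{\left(d \right)} = d + d^{2} \cdot 9 = d + 9 d^{2}$)
$\left(-66242 + T{\left(432 \right)}\right) + C{\left(454 \right)} = \left(-66242 + 432 \left(1 + 9 \cdot 432\right)\right) + \left(87 + 454\right) = \left(-66242 + 432 \left(1 + 3888\right)\right) + 541 = \left(-66242 + 432 \cdot 3889\right) + 541 = \left(-66242 + 1680048\right) + 541 = 1613806 + 541 = 1614347$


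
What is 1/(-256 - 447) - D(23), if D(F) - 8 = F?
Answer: -21794/703 ≈ -31.001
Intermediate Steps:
D(F) = 8 + F
1/(-256 - 447) - D(23) = 1/(-256 - 447) - (8 + 23) = 1/(-703) - 1*31 = -1/703 - 31 = -21794/703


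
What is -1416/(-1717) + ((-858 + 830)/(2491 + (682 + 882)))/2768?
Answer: 3973368941/4818005020 ≈ 0.82469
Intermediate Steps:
-1416/(-1717) + ((-858 + 830)/(2491 + (682 + 882)))/2768 = -1416*(-1/1717) - 28/(2491 + 1564)*(1/2768) = 1416/1717 - 28/4055*(1/2768) = 1416/1717 - 28*1/4055*(1/2768) = 1416/1717 - 28/4055*1/2768 = 1416/1717 - 7/2806060 = 3973368941/4818005020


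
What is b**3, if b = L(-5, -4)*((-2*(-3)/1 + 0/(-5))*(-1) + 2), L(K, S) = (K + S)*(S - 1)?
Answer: -5832000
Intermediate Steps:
L(K, S) = (-1 + S)*(K + S) (L(K, S) = (K + S)*(-1 + S) = (-1 + S)*(K + S))
b = -180 (b = ((-4)**2 - 1*(-5) - 1*(-4) - 5*(-4))*((-2*(-3)/1 + 0/(-5))*(-1) + 2) = (16 + 5 + 4 + 20)*((6*1 + 0*(-1/5))*(-1) + 2) = 45*((6 + 0)*(-1) + 2) = 45*(6*(-1) + 2) = 45*(-6 + 2) = 45*(-4) = -180)
b**3 = (-180)**3 = -5832000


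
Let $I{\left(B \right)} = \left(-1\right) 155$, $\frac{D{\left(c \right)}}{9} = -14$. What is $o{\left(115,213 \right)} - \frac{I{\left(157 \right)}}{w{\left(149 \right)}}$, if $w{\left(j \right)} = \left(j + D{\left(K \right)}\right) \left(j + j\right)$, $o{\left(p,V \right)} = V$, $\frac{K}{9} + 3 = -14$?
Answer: $\frac{1460057}{6854} \approx 213.02$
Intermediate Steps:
$K = -153$ ($K = -27 + 9 \left(-14\right) = -27 - 126 = -153$)
$D{\left(c \right)} = -126$ ($D{\left(c \right)} = 9 \left(-14\right) = -126$)
$w{\left(j \right)} = 2 j \left(-126 + j\right)$ ($w{\left(j \right)} = \left(j - 126\right) \left(j + j\right) = \left(-126 + j\right) 2 j = 2 j \left(-126 + j\right)$)
$I{\left(B \right)} = -155$
$o{\left(115,213 \right)} - \frac{I{\left(157 \right)}}{w{\left(149 \right)}} = 213 - - \frac{155}{2 \cdot 149 \left(-126 + 149\right)} = 213 - - \frac{155}{2 \cdot 149 \cdot 23} = 213 - - \frac{155}{6854} = 213 + \frac{155}{6854} = \frac{1460057}{6854}$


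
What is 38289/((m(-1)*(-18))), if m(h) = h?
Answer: 12763/6 ≈ 2127.2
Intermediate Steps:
38289/((m(-1)*(-18))) = 38289/((-1*(-18))) = 38289/18 = 38289*(1/18) = 12763/6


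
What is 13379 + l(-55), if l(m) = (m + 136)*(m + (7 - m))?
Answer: 13946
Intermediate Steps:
l(m) = 952 + 7*m (l(m) = (136 + m)*7 = 952 + 7*m)
13379 + l(-55) = 13379 + (952 + 7*(-55)) = 13379 + (952 - 385) = 13379 + 567 = 13946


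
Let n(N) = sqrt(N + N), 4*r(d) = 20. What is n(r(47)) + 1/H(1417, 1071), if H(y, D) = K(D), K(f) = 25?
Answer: 1/25 + sqrt(10) ≈ 3.2023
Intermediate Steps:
r(d) = 5 (r(d) = (1/4)*20 = 5)
H(y, D) = 25
n(N) = sqrt(2)*sqrt(N) (n(N) = sqrt(2*N) = sqrt(2)*sqrt(N))
n(r(47)) + 1/H(1417, 1071) = sqrt(2)*sqrt(5) + 1/25 = sqrt(10) + 1/25 = 1/25 + sqrt(10)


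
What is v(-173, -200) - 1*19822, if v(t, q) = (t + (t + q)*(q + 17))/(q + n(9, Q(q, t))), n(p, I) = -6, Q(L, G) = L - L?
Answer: -2075709/103 ≈ -20153.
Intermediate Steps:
Q(L, G) = 0
v(t, q) = (t + (17 + q)*(q + t))/(-6 + q) (v(t, q) = (t + (t + q)*(q + 17))/(q - 6) = (t + (q + t)*(17 + q))/(-6 + q) = (t + (17 + q)*(q + t))/(-6 + q))
v(-173, -200) - 1*19822 = ((-200)**2 + 17*(-200) + 18*(-173) - 200*(-173))/(-6 - 200) - 1*19822 = (40000 - 3400 - 3114 + 34600)/(-206) - 19822 = -1/206*68086 - 19822 = -34043/103 - 19822 = -2075709/103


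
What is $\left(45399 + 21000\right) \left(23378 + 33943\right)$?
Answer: $3806057079$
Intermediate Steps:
$\left(45399 + 21000\right) \left(23378 + 33943\right) = 66399 \cdot 57321 = 3806057079$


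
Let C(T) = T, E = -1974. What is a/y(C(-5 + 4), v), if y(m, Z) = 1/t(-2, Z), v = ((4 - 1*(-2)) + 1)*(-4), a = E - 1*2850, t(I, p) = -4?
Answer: 19296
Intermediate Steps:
a = -4824 (a = -1974 - 1*2850 = -1974 - 2850 = -4824)
v = -28 (v = ((4 + 2) + 1)*(-4) = (6 + 1)*(-4) = 7*(-4) = -28)
y(m, Z) = -1/4 (y(m, Z) = 1/(-4) = -1/4)
a/y(C(-5 + 4), v) = -4824/(-1/4) = -4824*(-4) = 19296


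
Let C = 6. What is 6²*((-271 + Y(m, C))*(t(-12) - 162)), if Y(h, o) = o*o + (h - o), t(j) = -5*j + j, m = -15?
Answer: 1050624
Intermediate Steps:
t(j) = -4*j
Y(h, o) = h + o² - o (Y(h, o) = o² + (h - o) = h + o² - o)
6²*((-271 + Y(m, C))*(t(-12) - 162)) = 6²*((-271 + (-15 + 6² - 1*6))*(-4*(-12) - 162)) = 36*((-271 + (-15 + 36 - 6))*(48 - 162)) = 36*((-271 + 15)*(-114)) = 36*(-256*(-114)) = 36*29184 = 1050624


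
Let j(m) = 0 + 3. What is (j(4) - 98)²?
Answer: 9025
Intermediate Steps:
j(m) = 3
(j(4) - 98)² = (3 - 98)² = (-95)² = 9025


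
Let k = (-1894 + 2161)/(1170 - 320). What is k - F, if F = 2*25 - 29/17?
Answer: -2399/50 ≈ -47.980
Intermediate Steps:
k = 267/850 ≈ 0.31412
F = 821/17 (F = 50 - 29*1/17 = 50 - 29/17 = 821/17 ≈ 48.294)
k - F = 267/850 - 1*821/17 = 267/850 - 821/17 = -2399/50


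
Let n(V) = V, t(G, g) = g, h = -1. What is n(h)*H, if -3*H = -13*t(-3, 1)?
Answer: -13/3 ≈ -4.3333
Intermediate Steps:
H = 13/3 (H = -(-13)/3 = -1/3*(-13) = 13/3 ≈ 4.3333)
n(h)*H = -1*13/3 = -13/3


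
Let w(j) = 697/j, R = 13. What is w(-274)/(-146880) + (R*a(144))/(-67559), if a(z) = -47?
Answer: 1449226879/159936474240 ≈ 0.0090613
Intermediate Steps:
w(-274)/(-146880) + (R*a(144))/(-67559) = (697/(-274))/(-146880) + (13*(-47))/(-67559) = (697*(-1/274))*(-1/146880) - 611*(-1/67559) = -697/274*(-1/146880) + 611/67559 = 41/2367360 + 611/67559 = 1449226879/159936474240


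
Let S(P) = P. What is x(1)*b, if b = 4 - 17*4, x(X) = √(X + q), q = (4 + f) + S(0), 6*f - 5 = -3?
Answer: -256*√3/3 ≈ -147.80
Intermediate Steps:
f = ⅓ (f = ⅚ + (⅙)*(-3) = ⅚ - ½ = ⅓ ≈ 0.33333)
q = 13/3 (q = (4 + ⅓) + 0 = 13/3 + 0 = 13/3 ≈ 4.3333)
x(X) = √(13/3 + X) (x(X) = √(X + 13/3) = √(13/3 + X))
b = -64 (b = 4 - 1*68 = 4 - 68 = -64)
x(1)*b = (√(39 + 9*1)/3)*(-64) = (√(39 + 9)/3)*(-64) = (√48/3)*(-64) = ((4*√3)/3)*(-64) = (4*√3/3)*(-64) = -256*√3/3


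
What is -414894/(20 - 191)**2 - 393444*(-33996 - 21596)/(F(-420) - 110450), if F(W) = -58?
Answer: -17767080815570/89760123 ≈ -1.9794e+5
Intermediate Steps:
-414894/(20 - 191)**2 - 393444*(-33996 - 21596)/(F(-420) - 110450) = -414894/(20 - 191)**2 - 393444*(-33996 - 21596)/(-58 - 110450) = -414894/((-171)**2) - 393444/((-110508/(-55592))) = -414894/29241 - 393444/((-110508*(-1/55592))) = -414894*1/29241 - 393444/27627/13898 = -138298/9747 - 393444*13898/27627 = -138298/9747 - 1822694904/9209 = -17767080815570/89760123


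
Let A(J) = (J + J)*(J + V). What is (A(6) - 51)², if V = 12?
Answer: 27225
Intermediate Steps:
A(J) = 2*J*(12 + J) (A(J) = (J + J)*(J + 12) = (2*J)*(12 + J) = 2*J*(12 + J))
(A(6) - 51)² = (2*6*(12 + 6) - 51)² = (2*6*18 - 51)² = (216 - 51)² = 165² = 27225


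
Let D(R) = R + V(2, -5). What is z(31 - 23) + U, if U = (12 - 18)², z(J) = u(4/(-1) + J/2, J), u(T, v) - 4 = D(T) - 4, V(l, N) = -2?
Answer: 34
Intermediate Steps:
D(R) = -2 + R (D(R) = R - 2 = -2 + R)
u(T, v) = -2 + T (u(T, v) = 4 + ((-2 + T) - 4) = 4 + (-6 + T) = -2 + T)
z(J) = -6 + J/2 (z(J) = -2 + (4/(-1) + J/2) = -2 + (4*(-1) + J*(½)) = -2 + (-4 + J/2) = -6 + J/2)
U = 36 (U = (-6)² = 36)
z(31 - 23) + U = (-6 + (31 - 23)/2) + 36 = (-6 + (½)*8) + 36 = (-6 + 4) + 36 = -2 + 36 = 34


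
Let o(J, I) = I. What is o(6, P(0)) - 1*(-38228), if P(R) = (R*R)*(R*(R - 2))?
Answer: 38228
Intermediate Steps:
P(R) = R³*(-2 + R) (P(R) = R²*(R*(-2 + R)) = R³*(-2 + R))
o(6, P(0)) - 1*(-38228) = 0³*(-2 + 0) - 1*(-38228) = 0*(-2) + 38228 = 0 + 38228 = 38228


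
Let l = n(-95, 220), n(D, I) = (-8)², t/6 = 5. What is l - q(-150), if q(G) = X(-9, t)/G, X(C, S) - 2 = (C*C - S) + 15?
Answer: 4834/75 ≈ 64.453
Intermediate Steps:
t = 30 (t = 6*5 = 30)
n(D, I) = 64
l = 64
X(C, S) = 17 + C² - S (X(C, S) = 2 + ((C*C - S) + 15) = 2 + ((C² - S) + 15) = 2 + (15 + C² - S) = 17 + C² - S)
q(G) = 68/G (q(G) = (17 + (-9)² - 1*30)/G = (17 + 81 - 30)/G = 68/G)
l - q(-150) = 64 - 68/(-150) = 64 - 68*(-1)/150 = 64 - 1*(-34/75) = 64 + 34/75 = 4834/75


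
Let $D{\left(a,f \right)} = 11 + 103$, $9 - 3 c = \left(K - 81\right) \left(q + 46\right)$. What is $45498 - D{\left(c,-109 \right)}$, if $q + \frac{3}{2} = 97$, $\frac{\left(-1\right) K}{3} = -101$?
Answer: $45384$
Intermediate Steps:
$K = 303$ ($K = \left(-3\right) \left(-101\right) = 303$)
$q = \frac{191}{2}$ ($q = - \frac{3}{2} + 97 = \frac{191}{2} \approx 95.5$)
$c = -10468$ ($c = 3 - \frac{\left(303 - 81\right) \left(\frac{191}{2} + 46\right)}{3} = 3 - \frac{222 \cdot \frac{283}{2}}{3} = 3 - 10471 = -10468$)
$D{\left(a,f \right)} = 114$
$45498 - D{\left(c,-109 \right)} = 45498 - 114 = 45384$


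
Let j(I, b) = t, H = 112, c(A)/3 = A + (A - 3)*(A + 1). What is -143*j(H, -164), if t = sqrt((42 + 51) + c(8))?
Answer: -858*sqrt(7) ≈ -2270.1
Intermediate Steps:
c(A) = 3*A + 3*(1 + A)*(-3 + A) (c(A) = 3*(A + (A - 3)*(A + 1)) = 3*(A + (-3 + A)*(1 + A)) = 3*(A + (1 + A)*(-3 + A)) = 3*A + 3*(1 + A)*(-3 + A))
t = 6*sqrt(7) (t = sqrt((42 + 51) + (-9 - 3*8 + 3*8**2)) = sqrt(93 + (-9 - 24 + 3*64)) = sqrt(93 + (-9 - 24 + 192)) = sqrt(93 + 159) = sqrt(252) = 6*sqrt(7) ≈ 15.875)
j(I, b) = 6*sqrt(7)
-143*j(H, -164) = -858*sqrt(7)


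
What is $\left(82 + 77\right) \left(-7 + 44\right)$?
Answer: $5883$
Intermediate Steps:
$\left(82 + 77\right) \left(-7 + 44\right) = 159 \cdot 37 = 5883$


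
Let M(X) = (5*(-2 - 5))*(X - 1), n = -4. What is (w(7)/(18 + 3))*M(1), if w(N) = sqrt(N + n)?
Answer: 0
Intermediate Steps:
w(N) = sqrt(-4 + N) (w(N) = sqrt(N - 4) = sqrt(-4 + N))
M(X) = 35 - 35*X (M(X) = (5*(-7))*(-1 + X) = -35*(-1 + X) = 35 - 35*X)
(w(7)/(18 + 3))*M(1) = (sqrt(-4 + 7)/(18 + 3))*(35 - 35*1) = (sqrt(3)/21)*(35 - 35) = (sqrt(3)*(1/21))*0 = (sqrt(3)/21)*0 = 0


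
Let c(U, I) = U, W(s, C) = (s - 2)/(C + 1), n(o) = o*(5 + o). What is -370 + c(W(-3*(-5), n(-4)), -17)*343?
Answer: -5569/3 ≈ -1856.3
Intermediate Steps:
W(s, C) = (-2 + s)/(1 + C)
-370 + c(W(-3*(-5), n(-4)), -17)*343 = -370 + ((-2 - 3*(-5))/(1 - 4*(5 - 4)))*343 = -370 + ((-2 + 15)/(1 - 4*1))*343 = -370 + (13/(1 - 4))*343 = -370 + (13/(-3))*343 = -370 - 1/3*13*343 = -370 - 13/3*343 = -370 - 4459/3 = -5569/3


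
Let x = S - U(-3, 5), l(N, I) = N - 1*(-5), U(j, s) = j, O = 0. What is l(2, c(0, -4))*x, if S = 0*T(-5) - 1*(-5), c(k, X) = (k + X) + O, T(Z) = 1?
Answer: 56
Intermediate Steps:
c(k, X) = X + k (c(k, X) = (k + X) + 0 = (X + k) + 0 = X + k)
S = 5 (S = 0*1 - 1*(-5) = 0 + 5 = 5)
l(N, I) = 5 + N (l(N, I) = N + 5 = 5 + N)
x = 8 (x = 5 - 1*(-3) = 5 + 3 = 8)
l(2, c(0, -4))*x = (5 + 2)*8 = 7*8 = 56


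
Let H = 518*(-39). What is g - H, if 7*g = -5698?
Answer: 19388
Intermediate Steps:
g = -814 (g = (⅐)*(-5698) = -814)
H = -20202
g - H = -814 - 1*(-20202) = -814 + 20202 = 19388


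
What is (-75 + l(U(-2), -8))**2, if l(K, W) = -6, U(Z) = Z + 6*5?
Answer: 6561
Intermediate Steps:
U(Z) = 30 + Z (U(Z) = Z + 30 = 30 + Z)
(-75 + l(U(-2), -8))**2 = (-75 - 6)**2 = (-81)**2 = 6561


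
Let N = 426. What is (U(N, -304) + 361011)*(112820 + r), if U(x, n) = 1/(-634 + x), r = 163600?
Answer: 5189114283135/52 ≈ 9.9791e+10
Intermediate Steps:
(U(N, -304) + 361011)*(112820 + r) = (1/(-634 + 426) + 361011)*(112820 + 163600) = (1/(-208) + 361011)*276420 = (-1/208 + 361011)*276420 = (75090287/208)*276420 = 5189114283135/52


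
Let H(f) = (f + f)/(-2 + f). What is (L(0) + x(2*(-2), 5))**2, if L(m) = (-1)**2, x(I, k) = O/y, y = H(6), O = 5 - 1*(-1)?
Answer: 9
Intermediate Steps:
H(f) = 2*f/(-2 + f) (H(f) = (2*f)/(-2 + f) = 2*f/(-2 + f))
O = 6 (O = 5 + 1 = 6)
y = 3 (y = 2*6/(-2 + 6) = 2*6/4 = 2*6*(1/4) = 3)
x(I, k) = 2 (x(I, k) = 6/3 = 6*(1/3) = 2)
L(m) = 1
(L(0) + x(2*(-2), 5))**2 = (1 + 2)**2 = 3**2 = 9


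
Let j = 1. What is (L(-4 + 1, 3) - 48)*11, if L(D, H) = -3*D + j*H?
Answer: -396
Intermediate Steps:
L(D, H) = H - 3*D (L(D, H) = -3*D + 1*H = -3*D + H = H - 3*D)
(L(-4 + 1, 3) - 48)*11 = ((3 - 3*(-4 + 1)) - 48)*11 = ((3 - 3*(-3)) - 48)*11 = ((3 + 9) - 48)*11 = (12 - 48)*11 = -36*11 = -396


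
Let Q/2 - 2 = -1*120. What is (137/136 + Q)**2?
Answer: 1021377681/18496 ≈ 55222.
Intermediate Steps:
Q = -236 (Q = 4 + 2*(-1*120) = 4 + 2*(-120) = 4 - 240 = -236)
(137/136 + Q)**2 = (137/136 - 236)**2 = (-31959/136)**2 = 1021377681/18496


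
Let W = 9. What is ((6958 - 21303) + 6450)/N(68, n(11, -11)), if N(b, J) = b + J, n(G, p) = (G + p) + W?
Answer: -7895/77 ≈ -102.53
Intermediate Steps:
n(G, p) = 9 + G + p (n(G, p) = (G + p) + 9 = 9 + G + p)
N(b, J) = J + b
((6958 - 21303) + 6450)/N(68, n(11, -11)) = ((6958 - 21303) + 6450)/((9 + 11 - 11) + 68) = (-14345 + 6450)/(9 + 68) = -7895/77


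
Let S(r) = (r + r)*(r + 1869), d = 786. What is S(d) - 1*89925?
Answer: 4083735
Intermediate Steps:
S(r) = 2*r*(1869 + r) (S(r) = (2*r)*(1869 + r) = 2*r*(1869 + r))
S(d) - 1*89925 = 2*786*(1869 + 786) - 1*89925 = 2*786*2655 - 89925 = 4173660 - 89925 = 4083735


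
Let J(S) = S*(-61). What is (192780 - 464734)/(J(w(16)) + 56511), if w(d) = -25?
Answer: -135977/29018 ≈ -4.6860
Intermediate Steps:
J(S) = -61*S
(192780 - 464734)/(J(w(16)) + 56511) = (192780 - 464734)/(-61*(-25) + 56511) = -271954/(1525 + 56511) = -271954/58036 = -271954*1/58036 = -135977/29018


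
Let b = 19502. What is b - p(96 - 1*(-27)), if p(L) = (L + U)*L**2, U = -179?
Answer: 866726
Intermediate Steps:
p(L) = L**2*(-179 + L) (p(L) = (L - 179)*L**2 = (-179 + L)*L**2 = L**2*(-179 + L))
b - p(96 - 1*(-27)) = 19502 - (96 - 1*(-27))**2*(-179 + (96 - 1*(-27))) = 19502 - (96 + 27)**2*(-179 + (96 + 27)) = 19502 - 123**2*(-179 + 123) = 19502 - 15129*(-56) = 19502 - 1*(-847224) = 19502 + 847224 = 866726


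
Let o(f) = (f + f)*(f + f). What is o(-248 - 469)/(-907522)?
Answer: -1028178/453761 ≈ -2.2659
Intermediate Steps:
o(f) = 4*f² (o(f) = (2*f)*(2*f) = 4*f²)
o(-248 - 469)/(-907522) = (4*(-248 - 469)²)/(-907522) = (4*(-717)²)*(-1/907522) = (4*514089)*(-1/907522) = 2056356*(-1/907522) = -1028178/453761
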